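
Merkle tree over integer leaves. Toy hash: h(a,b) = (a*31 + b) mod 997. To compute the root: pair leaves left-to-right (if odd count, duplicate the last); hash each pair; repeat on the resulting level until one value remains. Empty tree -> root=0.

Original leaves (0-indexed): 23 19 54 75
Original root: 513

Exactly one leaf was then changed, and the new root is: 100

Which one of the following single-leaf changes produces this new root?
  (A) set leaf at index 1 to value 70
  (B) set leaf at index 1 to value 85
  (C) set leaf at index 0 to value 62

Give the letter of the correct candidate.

Original leaves: [23, 19, 54, 75]
Target new root: 100
Try each candidate change and compute the resulting root:
Candidate A: set leaf[1] = 70 -> leaves = [23, 70, 54, 75]
  L0: [23, 70, 54, 75]
  L1: h(23,70)=(23*31+70)%997=783 h(54,75)=(54*31+75)%997=752 -> [783, 752]
  L2: h(783,752)=(783*31+752)%997=100 -> [100]
  root = 100 == target 100  ** MATCH **
Candidate B: set leaf[1] = 85 -> leaves = [23, 85, 54, 75]
  L0: [23, 85, 54, 75]
  L1: h(23,85)=(23*31+85)%997=798 h(54,75)=(54*31+75)%997=752 -> [798, 752]
  L2: h(798,752)=(798*31+752)%997=565 -> [565]
  root = 565 != target 100
Candidate C: set leaf[0] = 62 -> leaves = [62, 19, 54, 75]
  L0: [62, 19, 54, 75]
  L1: h(62,19)=(62*31+19)%997=944 h(54,75)=(54*31+75)%997=752 -> [944, 752]
  L2: h(944,752)=(944*31+752)%997=106 -> [106]
  root = 106 != target 100
Candidate A produces the target root.

Answer: A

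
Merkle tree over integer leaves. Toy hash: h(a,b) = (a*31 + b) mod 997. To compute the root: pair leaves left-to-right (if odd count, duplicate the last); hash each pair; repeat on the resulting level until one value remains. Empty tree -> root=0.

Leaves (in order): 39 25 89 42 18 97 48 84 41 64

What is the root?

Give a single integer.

L0: [39, 25, 89, 42, 18, 97, 48, 84, 41, 64]
L1: h(39,25)=(39*31+25)%997=237 h(89,42)=(89*31+42)%997=807 h(18,97)=(18*31+97)%997=655 h(48,84)=(48*31+84)%997=575 h(41,64)=(41*31+64)%997=338 -> [237, 807, 655, 575, 338]
L2: h(237,807)=(237*31+807)%997=178 h(655,575)=(655*31+575)%997=940 h(338,338)=(338*31+338)%997=846 -> [178, 940, 846]
L3: h(178,940)=(178*31+940)%997=476 h(846,846)=(846*31+846)%997=153 -> [476, 153]
L4: h(476,153)=(476*31+153)%997=951 -> [951]

Answer: 951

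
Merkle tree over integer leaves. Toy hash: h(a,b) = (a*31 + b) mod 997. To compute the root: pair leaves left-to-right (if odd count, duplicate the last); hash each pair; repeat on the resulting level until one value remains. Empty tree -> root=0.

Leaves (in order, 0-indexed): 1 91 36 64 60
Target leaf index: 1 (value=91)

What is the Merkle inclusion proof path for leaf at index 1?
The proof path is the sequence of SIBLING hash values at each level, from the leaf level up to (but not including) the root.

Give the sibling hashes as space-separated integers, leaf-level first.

Answer: 1 183 623

Derivation:
L0 (leaves): [1, 91, 36, 64, 60], target index=1
L1: h(1,91)=(1*31+91)%997=122 [pair 0] h(36,64)=(36*31+64)%997=183 [pair 1] h(60,60)=(60*31+60)%997=923 [pair 2] -> [122, 183, 923]
  Sibling for proof at L0: 1
L2: h(122,183)=(122*31+183)%997=974 [pair 0] h(923,923)=(923*31+923)%997=623 [pair 1] -> [974, 623]
  Sibling for proof at L1: 183
L3: h(974,623)=(974*31+623)%997=907 [pair 0] -> [907]
  Sibling for proof at L2: 623
Root: 907
Proof path (sibling hashes from leaf to root): [1, 183, 623]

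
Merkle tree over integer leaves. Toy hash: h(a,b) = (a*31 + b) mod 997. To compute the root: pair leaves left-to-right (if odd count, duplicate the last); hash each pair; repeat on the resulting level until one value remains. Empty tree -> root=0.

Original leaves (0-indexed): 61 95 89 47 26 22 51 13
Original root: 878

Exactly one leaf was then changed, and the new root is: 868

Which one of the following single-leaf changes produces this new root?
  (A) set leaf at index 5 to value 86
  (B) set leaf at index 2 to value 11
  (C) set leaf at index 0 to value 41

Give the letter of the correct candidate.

Original leaves: [61, 95, 89, 47, 26, 22, 51, 13]
Target new root: 868
Try each candidate change and compute the resulting root:
Candidate A: set leaf[5] = 86 -> leaves = [61, 95, 89, 47, 26, 86, 51, 13]
  L0: [61, 95, 89, 47, 26, 86, 51, 13]
  L1: h(61,95)=(61*31+95)%997=989 h(89,47)=(89*31+47)%997=812 h(26,86)=(26*31+86)%997=892 h(51,13)=(51*31+13)%997=597 -> [989, 812, 892, 597]
  L2: h(989,812)=(989*31+812)%997=564 h(892,597)=(892*31+597)%997=333 -> [564, 333]
  L3: h(564,333)=(564*31+333)%997=868 -> [868]
  root = 868 == target 868  ** MATCH **
Candidate B: set leaf[2] = 11 -> leaves = [61, 95, 11, 47, 26, 22, 51, 13]
  L0: [61, 95, 11, 47, 26, 22, 51, 13]
  L1: h(61,95)=(61*31+95)%997=989 h(11,47)=(11*31+47)%997=388 h(26,22)=(26*31+22)%997=828 h(51,13)=(51*31+13)%997=597 -> [989, 388, 828, 597]
  L2: h(989,388)=(989*31+388)%997=140 h(828,597)=(828*31+597)%997=343 -> [140, 343]
  L3: h(140,343)=(140*31+343)%997=695 -> [695]
  root = 695 != target 868
Candidate C: set leaf[0] = 41 -> leaves = [41, 95, 89, 47, 26, 22, 51, 13]
  L0: [41, 95, 89, 47, 26, 22, 51, 13]
  L1: h(41,95)=(41*31+95)%997=369 h(89,47)=(89*31+47)%997=812 h(26,22)=(26*31+22)%997=828 h(51,13)=(51*31+13)%997=597 -> [369, 812, 828, 597]
  L2: h(369,812)=(369*31+812)%997=287 h(828,597)=(828*31+597)%997=343 -> [287, 343]
  L3: h(287,343)=(287*31+343)%997=267 -> [267]
  root = 267 != target 868
Candidate A produces the target root.

Answer: A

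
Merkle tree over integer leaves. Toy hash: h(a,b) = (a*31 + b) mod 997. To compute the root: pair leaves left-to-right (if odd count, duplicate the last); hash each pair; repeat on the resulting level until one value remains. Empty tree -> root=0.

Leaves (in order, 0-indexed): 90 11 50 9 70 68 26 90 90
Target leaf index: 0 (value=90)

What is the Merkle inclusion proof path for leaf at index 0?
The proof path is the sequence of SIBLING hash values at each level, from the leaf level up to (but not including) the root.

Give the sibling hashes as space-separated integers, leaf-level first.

L0 (leaves): [90, 11, 50, 9, 70, 68, 26, 90, 90], target index=0
L1: h(90,11)=(90*31+11)%997=807 [pair 0] h(50,9)=(50*31+9)%997=562 [pair 1] h(70,68)=(70*31+68)%997=244 [pair 2] h(26,90)=(26*31+90)%997=896 [pair 3] h(90,90)=(90*31+90)%997=886 [pair 4] -> [807, 562, 244, 896, 886]
  Sibling for proof at L0: 11
L2: h(807,562)=(807*31+562)%997=654 [pair 0] h(244,896)=(244*31+896)%997=484 [pair 1] h(886,886)=(886*31+886)%997=436 [pair 2] -> [654, 484, 436]
  Sibling for proof at L1: 562
L3: h(654,484)=(654*31+484)%997=818 [pair 0] h(436,436)=(436*31+436)%997=991 [pair 1] -> [818, 991]
  Sibling for proof at L2: 484
L4: h(818,991)=(818*31+991)%997=427 [pair 0] -> [427]
  Sibling for proof at L3: 991
Root: 427
Proof path (sibling hashes from leaf to root): [11, 562, 484, 991]

Answer: 11 562 484 991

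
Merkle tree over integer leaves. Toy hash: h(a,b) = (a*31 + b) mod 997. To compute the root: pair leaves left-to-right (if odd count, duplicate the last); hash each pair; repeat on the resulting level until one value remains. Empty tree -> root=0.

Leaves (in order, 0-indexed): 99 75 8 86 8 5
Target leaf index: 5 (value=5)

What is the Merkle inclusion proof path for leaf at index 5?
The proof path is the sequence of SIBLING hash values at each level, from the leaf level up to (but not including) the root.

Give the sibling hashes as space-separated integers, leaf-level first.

Answer: 8 253 92

Derivation:
L0 (leaves): [99, 75, 8, 86, 8, 5], target index=5
L1: h(99,75)=(99*31+75)%997=153 [pair 0] h(8,86)=(8*31+86)%997=334 [pair 1] h(8,5)=(8*31+5)%997=253 [pair 2] -> [153, 334, 253]
  Sibling for proof at L0: 8
L2: h(153,334)=(153*31+334)%997=92 [pair 0] h(253,253)=(253*31+253)%997=120 [pair 1] -> [92, 120]
  Sibling for proof at L1: 253
L3: h(92,120)=(92*31+120)%997=978 [pair 0] -> [978]
  Sibling for proof at L2: 92
Root: 978
Proof path (sibling hashes from leaf to root): [8, 253, 92]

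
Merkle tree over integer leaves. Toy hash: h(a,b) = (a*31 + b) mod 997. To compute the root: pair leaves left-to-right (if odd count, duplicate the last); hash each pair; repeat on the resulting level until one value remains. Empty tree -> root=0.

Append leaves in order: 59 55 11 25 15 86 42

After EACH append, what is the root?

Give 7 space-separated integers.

After append 59 (leaves=[59]):
  L0: [59]
  root=59
After append 55 (leaves=[59, 55]):
  L0: [59, 55]
  L1: h(59,55)=(59*31+55)%997=887 -> [887]
  root=887
After append 11 (leaves=[59, 55, 11]):
  L0: [59, 55, 11]
  L1: h(59,55)=(59*31+55)%997=887 h(11,11)=(11*31+11)%997=352 -> [887, 352]
  L2: h(887,352)=(887*31+352)%997=930 -> [930]
  root=930
After append 25 (leaves=[59, 55, 11, 25]):
  L0: [59, 55, 11, 25]
  L1: h(59,55)=(59*31+55)%997=887 h(11,25)=(11*31+25)%997=366 -> [887, 366]
  L2: h(887,366)=(887*31+366)%997=944 -> [944]
  root=944
After append 15 (leaves=[59, 55, 11, 25, 15]):
  L0: [59, 55, 11, 25, 15]
  L1: h(59,55)=(59*31+55)%997=887 h(11,25)=(11*31+25)%997=366 h(15,15)=(15*31+15)%997=480 -> [887, 366, 480]
  L2: h(887,366)=(887*31+366)%997=944 h(480,480)=(480*31+480)%997=405 -> [944, 405]
  L3: h(944,405)=(944*31+405)%997=756 -> [756]
  root=756
After append 86 (leaves=[59, 55, 11, 25, 15, 86]):
  L0: [59, 55, 11, 25, 15, 86]
  L1: h(59,55)=(59*31+55)%997=887 h(11,25)=(11*31+25)%997=366 h(15,86)=(15*31+86)%997=551 -> [887, 366, 551]
  L2: h(887,366)=(887*31+366)%997=944 h(551,551)=(551*31+551)%997=683 -> [944, 683]
  L3: h(944,683)=(944*31+683)%997=37 -> [37]
  root=37
After append 42 (leaves=[59, 55, 11, 25, 15, 86, 42]):
  L0: [59, 55, 11, 25, 15, 86, 42]
  L1: h(59,55)=(59*31+55)%997=887 h(11,25)=(11*31+25)%997=366 h(15,86)=(15*31+86)%997=551 h(42,42)=(42*31+42)%997=347 -> [887, 366, 551, 347]
  L2: h(887,366)=(887*31+366)%997=944 h(551,347)=(551*31+347)%997=479 -> [944, 479]
  L3: h(944,479)=(944*31+479)%997=830 -> [830]
  root=830

Answer: 59 887 930 944 756 37 830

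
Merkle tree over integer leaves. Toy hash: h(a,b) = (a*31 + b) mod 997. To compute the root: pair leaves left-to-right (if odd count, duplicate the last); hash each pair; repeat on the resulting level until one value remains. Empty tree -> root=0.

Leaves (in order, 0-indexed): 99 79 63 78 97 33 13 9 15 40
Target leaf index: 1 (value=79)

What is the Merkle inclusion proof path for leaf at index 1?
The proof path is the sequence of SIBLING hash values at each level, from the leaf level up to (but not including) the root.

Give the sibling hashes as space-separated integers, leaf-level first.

L0 (leaves): [99, 79, 63, 78, 97, 33, 13, 9, 15, 40], target index=1
L1: h(99,79)=(99*31+79)%997=157 [pair 0] h(63,78)=(63*31+78)%997=37 [pair 1] h(97,33)=(97*31+33)%997=49 [pair 2] h(13,9)=(13*31+9)%997=412 [pair 3] h(15,40)=(15*31+40)%997=505 [pair 4] -> [157, 37, 49, 412, 505]
  Sibling for proof at L0: 99
L2: h(157,37)=(157*31+37)%997=916 [pair 0] h(49,412)=(49*31+412)%997=934 [pair 1] h(505,505)=(505*31+505)%997=208 [pair 2] -> [916, 934, 208]
  Sibling for proof at L1: 37
L3: h(916,934)=(916*31+934)%997=417 [pair 0] h(208,208)=(208*31+208)%997=674 [pair 1] -> [417, 674]
  Sibling for proof at L2: 934
L4: h(417,674)=(417*31+674)%997=640 [pair 0] -> [640]
  Sibling for proof at L3: 674
Root: 640
Proof path (sibling hashes from leaf to root): [99, 37, 934, 674]

Answer: 99 37 934 674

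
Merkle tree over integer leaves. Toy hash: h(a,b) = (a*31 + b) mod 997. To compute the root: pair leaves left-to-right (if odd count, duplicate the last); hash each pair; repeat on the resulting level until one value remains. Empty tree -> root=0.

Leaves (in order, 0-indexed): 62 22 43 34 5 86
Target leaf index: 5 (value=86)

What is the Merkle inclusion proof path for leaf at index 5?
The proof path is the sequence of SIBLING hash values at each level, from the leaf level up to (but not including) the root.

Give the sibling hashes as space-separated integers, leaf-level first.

L0 (leaves): [62, 22, 43, 34, 5, 86], target index=5
L1: h(62,22)=(62*31+22)%997=947 [pair 0] h(43,34)=(43*31+34)%997=370 [pair 1] h(5,86)=(5*31+86)%997=241 [pair 2] -> [947, 370, 241]
  Sibling for proof at L0: 5
L2: h(947,370)=(947*31+370)%997=814 [pair 0] h(241,241)=(241*31+241)%997=733 [pair 1] -> [814, 733]
  Sibling for proof at L1: 241
L3: h(814,733)=(814*31+733)%997=45 [pair 0] -> [45]
  Sibling for proof at L2: 814
Root: 45
Proof path (sibling hashes from leaf to root): [5, 241, 814]

Answer: 5 241 814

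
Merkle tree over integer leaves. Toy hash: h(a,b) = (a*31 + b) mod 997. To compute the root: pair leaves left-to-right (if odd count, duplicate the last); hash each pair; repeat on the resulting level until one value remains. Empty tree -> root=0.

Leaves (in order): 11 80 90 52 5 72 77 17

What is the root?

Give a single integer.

Answer: 633

Derivation:
L0: [11, 80, 90, 52, 5, 72, 77, 17]
L1: h(11,80)=(11*31+80)%997=421 h(90,52)=(90*31+52)%997=848 h(5,72)=(5*31+72)%997=227 h(77,17)=(77*31+17)%997=410 -> [421, 848, 227, 410]
L2: h(421,848)=(421*31+848)%997=938 h(227,410)=(227*31+410)%997=468 -> [938, 468]
L3: h(938,468)=(938*31+468)%997=633 -> [633]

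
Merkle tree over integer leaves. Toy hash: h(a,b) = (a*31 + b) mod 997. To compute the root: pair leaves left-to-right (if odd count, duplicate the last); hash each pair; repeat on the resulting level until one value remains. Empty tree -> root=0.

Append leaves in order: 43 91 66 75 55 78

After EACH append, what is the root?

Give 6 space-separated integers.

After append 43 (leaves=[43]):
  L0: [43]
  root=43
After append 91 (leaves=[43, 91]):
  L0: [43, 91]
  L1: h(43,91)=(43*31+91)%997=427 -> [427]
  root=427
After append 66 (leaves=[43, 91, 66]):
  L0: [43, 91, 66]
  L1: h(43,91)=(43*31+91)%997=427 h(66,66)=(66*31+66)%997=118 -> [427, 118]
  L2: h(427,118)=(427*31+118)%997=394 -> [394]
  root=394
After append 75 (leaves=[43, 91, 66, 75]):
  L0: [43, 91, 66, 75]
  L1: h(43,91)=(43*31+91)%997=427 h(66,75)=(66*31+75)%997=127 -> [427, 127]
  L2: h(427,127)=(427*31+127)%997=403 -> [403]
  root=403
After append 55 (leaves=[43, 91, 66, 75, 55]):
  L0: [43, 91, 66, 75, 55]
  L1: h(43,91)=(43*31+91)%997=427 h(66,75)=(66*31+75)%997=127 h(55,55)=(55*31+55)%997=763 -> [427, 127, 763]
  L2: h(427,127)=(427*31+127)%997=403 h(763,763)=(763*31+763)%997=488 -> [403, 488]
  L3: h(403,488)=(403*31+488)%997=20 -> [20]
  root=20
After append 78 (leaves=[43, 91, 66, 75, 55, 78]):
  L0: [43, 91, 66, 75, 55, 78]
  L1: h(43,91)=(43*31+91)%997=427 h(66,75)=(66*31+75)%997=127 h(55,78)=(55*31+78)%997=786 -> [427, 127, 786]
  L2: h(427,127)=(427*31+127)%997=403 h(786,786)=(786*31+786)%997=227 -> [403, 227]
  L3: h(403,227)=(403*31+227)%997=756 -> [756]
  root=756

Answer: 43 427 394 403 20 756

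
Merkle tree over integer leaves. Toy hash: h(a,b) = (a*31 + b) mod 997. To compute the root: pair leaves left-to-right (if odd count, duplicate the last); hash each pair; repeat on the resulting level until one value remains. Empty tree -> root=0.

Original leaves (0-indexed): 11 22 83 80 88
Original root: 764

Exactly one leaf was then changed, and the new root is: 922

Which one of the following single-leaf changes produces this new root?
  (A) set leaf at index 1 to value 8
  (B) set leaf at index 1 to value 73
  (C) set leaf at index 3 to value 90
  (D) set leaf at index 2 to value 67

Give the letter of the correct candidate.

Original leaves: [11, 22, 83, 80, 88]
Target new root: 922
Try each candidate change and compute the resulting root:
Candidate A: set leaf[1] = 8 -> leaves = [11, 8, 83, 80, 88]
  L0: [11, 8, 83, 80, 88]
  L1: h(11,8)=(11*31+8)%997=349 h(83,80)=(83*31+80)%997=659 h(88,88)=(88*31+88)%997=822 -> [349, 659, 822]
  L2: h(349,659)=(349*31+659)%997=511 h(822,822)=(822*31+822)%997=382 -> [511, 382]
  L3: h(511,382)=(511*31+382)%997=271 -> [271]
  root = 271 != target 922
Candidate B: set leaf[1] = 73 -> leaves = [11, 73, 83, 80, 88]
  L0: [11, 73, 83, 80, 88]
  L1: h(11,73)=(11*31+73)%997=414 h(83,80)=(83*31+80)%997=659 h(88,88)=(88*31+88)%997=822 -> [414, 659, 822]
  L2: h(414,659)=(414*31+659)%997=532 h(822,822)=(822*31+822)%997=382 -> [532, 382]
  L3: h(532,382)=(532*31+382)%997=922 -> [922]
  root = 922 == target 922  ** MATCH **
Candidate C: set leaf[3] = 90 -> leaves = [11, 22, 83, 90, 88]
  L0: [11, 22, 83, 90, 88]
  L1: h(11,22)=(11*31+22)%997=363 h(83,90)=(83*31+90)%997=669 h(88,88)=(88*31+88)%997=822 -> [363, 669, 822]
  L2: h(363,669)=(363*31+669)%997=955 h(822,822)=(822*31+822)%997=382 -> [955, 382]
  L3: h(955,382)=(955*31+382)%997=77 -> [77]
  root = 77 != target 922
Candidate D: set leaf[2] = 67 -> leaves = [11, 22, 67, 80, 88]
  L0: [11, 22, 67, 80, 88]
  L1: h(11,22)=(11*31+22)%997=363 h(67,80)=(67*31+80)%997=163 h(88,88)=(88*31+88)%997=822 -> [363, 163, 822]
  L2: h(363,163)=(363*31+163)%997=449 h(822,822)=(822*31+822)%997=382 -> [449, 382]
  L3: h(449,382)=(449*31+382)%997=343 -> [343]
  root = 343 != target 922
Candidate B produces the target root.

Answer: B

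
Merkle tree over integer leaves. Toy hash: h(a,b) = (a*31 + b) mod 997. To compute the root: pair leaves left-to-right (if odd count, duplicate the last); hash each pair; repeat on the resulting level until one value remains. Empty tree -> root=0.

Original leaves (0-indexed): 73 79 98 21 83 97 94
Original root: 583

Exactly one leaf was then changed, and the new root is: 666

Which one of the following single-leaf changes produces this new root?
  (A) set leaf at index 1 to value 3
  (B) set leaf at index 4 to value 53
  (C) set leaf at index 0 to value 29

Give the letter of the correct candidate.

Answer: B

Derivation:
Original leaves: [73, 79, 98, 21, 83, 97, 94]
Target new root: 666
Try each candidate change and compute the resulting root:
Candidate A: set leaf[1] = 3 -> leaves = [73, 3, 98, 21, 83, 97, 94]
  L0: [73, 3, 98, 21, 83, 97, 94]
  L1: h(73,3)=(73*31+3)%997=272 h(98,21)=(98*31+21)%997=68 h(83,97)=(83*31+97)%997=676 h(94,94)=(94*31+94)%997=17 -> [272, 68, 676, 17]
  L2: h(272,68)=(272*31+68)%997=524 h(676,17)=(676*31+17)%997=36 -> [524, 36]
  L3: h(524,36)=(524*31+36)%997=328 -> [328]
  root = 328 != target 666
Candidate B: set leaf[4] = 53 -> leaves = [73, 79, 98, 21, 53, 97, 94]
  L0: [73, 79, 98, 21, 53, 97, 94]
  L1: h(73,79)=(73*31+79)%997=348 h(98,21)=(98*31+21)%997=68 h(53,97)=(53*31+97)%997=743 h(94,94)=(94*31+94)%997=17 -> [348, 68, 743, 17]
  L2: h(348,68)=(348*31+68)%997=886 h(743,17)=(743*31+17)%997=119 -> [886, 119]
  L3: h(886,119)=(886*31+119)%997=666 -> [666]
  root = 666 == target 666  ** MATCH **
Candidate C: set leaf[0] = 29 -> leaves = [29, 79, 98, 21, 83, 97, 94]
  L0: [29, 79, 98, 21, 83, 97, 94]
  L1: h(29,79)=(29*31+79)%997=978 h(98,21)=(98*31+21)%997=68 h(83,97)=(83*31+97)%997=676 h(94,94)=(94*31+94)%997=17 -> [978, 68, 676, 17]
  L2: h(978,68)=(978*31+68)%997=476 h(676,17)=(676*31+17)%997=36 -> [476, 36]
  L3: h(476,36)=(476*31+36)%997=834 -> [834]
  root = 834 != target 666
Candidate B produces the target root.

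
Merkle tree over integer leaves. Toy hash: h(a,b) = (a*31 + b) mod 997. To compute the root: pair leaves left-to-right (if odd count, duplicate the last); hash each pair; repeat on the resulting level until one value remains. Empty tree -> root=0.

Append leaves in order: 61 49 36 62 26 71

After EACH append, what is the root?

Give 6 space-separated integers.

Answer: 61 943 475 501 281 724

Derivation:
After append 61 (leaves=[61]):
  L0: [61]
  root=61
After append 49 (leaves=[61, 49]):
  L0: [61, 49]
  L1: h(61,49)=(61*31+49)%997=943 -> [943]
  root=943
After append 36 (leaves=[61, 49, 36]):
  L0: [61, 49, 36]
  L1: h(61,49)=(61*31+49)%997=943 h(36,36)=(36*31+36)%997=155 -> [943, 155]
  L2: h(943,155)=(943*31+155)%997=475 -> [475]
  root=475
After append 62 (leaves=[61, 49, 36, 62]):
  L0: [61, 49, 36, 62]
  L1: h(61,49)=(61*31+49)%997=943 h(36,62)=(36*31+62)%997=181 -> [943, 181]
  L2: h(943,181)=(943*31+181)%997=501 -> [501]
  root=501
After append 26 (leaves=[61, 49, 36, 62, 26]):
  L0: [61, 49, 36, 62, 26]
  L1: h(61,49)=(61*31+49)%997=943 h(36,62)=(36*31+62)%997=181 h(26,26)=(26*31+26)%997=832 -> [943, 181, 832]
  L2: h(943,181)=(943*31+181)%997=501 h(832,832)=(832*31+832)%997=702 -> [501, 702]
  L3: h(501,702)=(501*31+702)%997=281 -> [281]
  root=281
After append 71 (leaves=[61, 49, 36, 62, 26, 71]):
  L0: [61, 49, 36, 62, 26, 71]
  L1: h(61,49)=(61*31+49)%997=943 h(36,62)=(36*31+62)%997=181 h(26,71)=(26*31+71)%997=877 -> [943, 181, 877]
  L2: h(943,181)=(943*31+181)%997=501 h(877,877)=(877*31+877)%997=148 -> [501, 148]
  L3: h(501,148)=(501*31+148)%997=724 -> [724]
  root=724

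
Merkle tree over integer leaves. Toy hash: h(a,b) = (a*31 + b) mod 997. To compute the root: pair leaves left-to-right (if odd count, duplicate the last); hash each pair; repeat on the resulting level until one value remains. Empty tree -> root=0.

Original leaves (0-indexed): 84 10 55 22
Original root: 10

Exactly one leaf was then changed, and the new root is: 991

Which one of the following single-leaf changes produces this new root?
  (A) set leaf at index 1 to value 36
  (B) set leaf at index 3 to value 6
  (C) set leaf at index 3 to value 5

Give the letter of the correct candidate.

Answer: B

Derivation:
Original leaves: [84, 10, 55, 22]
Target new root: 991
Try each candidate change and compute the resulting root:
Candidate A: set leaf[1] = 36 -> leaves = [84, 36, 55, 22]
  L0: [84, 36, 55, 22]
  L1: h(84,36)=(84*31+36)%997=646 h(55,22)=(55*31+22)%997=730 -> [646, 730]
  L2: h(646,730)=(646*31+730)%997=816 -> [816]
  root = 816 != target 991
Candidate B: set leaf[3] = 6 -> leaves = [84, 10, 55, 6]
  L0: [84, 10, 55, 6]
  L1: h(84,10)=(84*31+10)%997=620 h(55,6)=(55*31+6)%997=714 -> [620, 714]
  L2: h(620,714)=(620*31+714)%997=991 -> [991]
  root = 991 == target 991  ** MATCH **
Candidate C: set leaf[3] = 5 -> leaves = [84, 10, 55, 5]
  L0: [84, 10, 55, 5]
  L1: h(84,10)=(84*31+10)%997=620 h(55,5)=(55*31+5)%997=713 -> [620, 713]
  L2: h(620,713)=(620*31+713)%997=990 -> [990]
  root = 990 != target 991
Candidate B produces the target root.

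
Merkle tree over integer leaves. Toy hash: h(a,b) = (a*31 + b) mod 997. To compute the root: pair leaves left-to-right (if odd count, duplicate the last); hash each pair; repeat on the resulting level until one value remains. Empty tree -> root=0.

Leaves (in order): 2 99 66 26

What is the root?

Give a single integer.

L0: [2, 99, 66, 26]
L1: h(2,99)=(2*31+99)%997=161 h(66,26)=(66*31+26)%997=78 -> [161, 78]
L2: h(161,78)=(161*31+78)%997=84 -> [84]

Answer: 84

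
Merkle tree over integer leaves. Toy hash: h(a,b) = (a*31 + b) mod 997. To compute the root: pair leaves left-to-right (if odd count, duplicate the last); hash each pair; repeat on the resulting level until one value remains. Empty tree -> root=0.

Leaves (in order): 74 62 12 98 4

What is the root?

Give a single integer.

Answer: 649

Derivation:
L0: [74, 62, 12, 98, 4]
L1: h(74,62)=(74*31+62)%997=362 h(12,98)=(12*31+98)%997=470 h(4,4)=(4*31+4)%997=128 -> [362, 470, 128]
L2: h(362,470)=(362*31+470)%997=725 h(128,128)=(128*31+128)%997=108 -> [725, 108]
L3: h(725,108)=(725*31+108)%997=649 -> [649]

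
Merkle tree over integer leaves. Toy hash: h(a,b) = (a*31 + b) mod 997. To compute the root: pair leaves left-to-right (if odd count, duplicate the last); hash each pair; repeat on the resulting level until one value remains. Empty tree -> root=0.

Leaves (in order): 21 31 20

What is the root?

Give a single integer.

L0: [21, 31, 20]
L1: h(21,31)=(21*31+31)%997=682 h(20,20)=(20*31+20)%997=640 -> [682, 640]
L2: h(682,640)=(682*31+640)%997=845 -> [845]

Answer: 845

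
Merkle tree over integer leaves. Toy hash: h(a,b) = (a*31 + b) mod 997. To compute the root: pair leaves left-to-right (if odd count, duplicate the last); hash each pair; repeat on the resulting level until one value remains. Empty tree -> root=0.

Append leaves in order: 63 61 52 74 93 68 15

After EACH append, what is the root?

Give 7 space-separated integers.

Answer: 63 20 290 312 219 416 936

Derivation:
After append 63 (leaves=[63]):
  L0: [63]
  root=63
After append 61 (leaves=[63, 61]):
  L0: [63, 61]
  L1: h(63,61)=(63*31+61)%997=20 -> [20]
  root=20
After append 52 (leaves=[63, 61, 52]):
  L0: [63, 61, 52]
  L1: h(63,61)=(63*31+61)%997=20 h(52,52)=(52*31+52)%997=667 -> [20, 667]
  L2: h(20,667)=(20*31+667)%997=290 -> [290]
  root=290
After append 74 (leaves=[63, 61, 52, 74]):
  L0: [63, 61, 52, 74]
  L1: h(63,61)=(63*31+61)%997=20 h(52,74)=(52*31+74)%997=689 -> [20, 689]
  L2: h(20,689)=(20*31+689)%997=312 -> [312]
  root=312
After append 93 (leaves=[63, 61, 52, 74, 93]):
  L0: [63, 61, 52, 74, 93]
  L1: h(63,61)=(63*31+61)%997=20 h(52,74)=(52*31+74)%997=689 h(93,93)=(93*31+93)%997=982 -> [20, 689, 982]
  L2: h(20,689)=(20*31+689)%997=312 h(982,982)=(982*31+982)%997=517 -> [312, 517]
  L3: h(312,517)=(312*31+517)%997=219 -> [219]
  root=219
After append 68 (leaves=[63, 61, 52, 74, 93, 68]):
  L0: [63, 61, 52, 74, 93, 68]
  L1: h(63,61)=(63*31+61)%997=20 h(52,74)=(52*31+74)%997=689 h(93,68)=(93*31+68)%997=957 -> [20, 689, 957]
  L2: h(20,689)=(20*31+689)%997=312 h(957,957)=(957*31+957)%997=714 -> [312, 714]
  L3: h(312,714)=(312*31+714)%997=416 -> [416]
  root=416
After append 15 (leaves=[63, 61, 52, 74, 93, 68, 15]):
  L0: [63, 61, 52, 74, 93, 68, 15]
  L1: h(63,61)=(63*31+61)%997=20 h(52,74)=(52*31+74)%997=689 h(93,68)=(93*31+68)%997=957 h(15,15)=(15*31+15)%997=480 -> [20, 689, 957, 480]
  L2: h(20,689)=(20*31+689)%997=312 h(957,480)=(957*31+480)%997=237 -> [312, 237]
  L3: h(312,237)=(312*31+237)%997=936 -> [936]
  root=936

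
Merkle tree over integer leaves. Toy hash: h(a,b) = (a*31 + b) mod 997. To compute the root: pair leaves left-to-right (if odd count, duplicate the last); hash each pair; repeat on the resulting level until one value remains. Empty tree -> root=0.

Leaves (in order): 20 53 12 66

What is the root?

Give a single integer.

Answer: 364

Derivation:
L0: [20, 53, 12, 66]
L1: h(20,53)=(20*31+53)%997=673 h(12,66)=(12*31+66)%997=438 -> [673, 438]
L2: h(673,438)=(673*31+438)%997=364 -> [364]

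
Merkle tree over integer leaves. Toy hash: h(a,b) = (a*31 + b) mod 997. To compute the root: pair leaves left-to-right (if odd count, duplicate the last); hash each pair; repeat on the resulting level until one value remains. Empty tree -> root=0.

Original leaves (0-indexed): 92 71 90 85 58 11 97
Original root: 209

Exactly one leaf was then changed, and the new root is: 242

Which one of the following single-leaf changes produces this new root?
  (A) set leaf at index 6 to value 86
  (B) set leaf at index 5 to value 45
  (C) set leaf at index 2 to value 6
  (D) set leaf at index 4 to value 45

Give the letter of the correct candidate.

Original leaves: [92, 71, 90, 85, 58, 11, 97]
Target new root: 242
Try each candidate change and compute the resulting root:
Candidate A: set leaf[6] = 86 -> leaves = [92, 71, 90, 85, 58, 11, 86]
  L0: [92, 71, 90, 85, 58, 11, 86]
  L1: h(92,71)=(92*31+71)%997=929 h(90,85)=(90*31+85)%997=881 h(58,11)=(58*31+11)%997=812 h(86,86)=(86*31+86)%997=758 -> [929, 881, 812, 758]
  L2: h(929,881)=(929*31+881)%997=767 h(812,758)=(812*31+758)%997=8 -> [767, 8]
  L3: h(767,8)=(767*31+8)%997=854 -> [854]
  root = 854 != target 242
Candidate B: set leaf[5] = 45 -> leaves = [92, 71, 90, 85, 58, 45, 97]
  L0: [92, 71, 90, 85, 58, 45, 97]
  L1: h(92,71)=(92*31+71)%997=929 h(90,85)=(90*31+85)%997=881 h(58,45)=(58*31+45)%997=846 h(97,97)=(97*31+97)%997=113 -> [929, 881, 846, 113]
  L2: h(929,881)=(929*31+881)%997=767 h(846,113)=(846*31+113)%997=417 -> [767, 417]
  L3: h(767,417)=(767*31+417)%997=266 -> [266]
  root = 266 != target 242
Candidate C: set leaf[2] = 6 -> leaves = [92, 71, 6, 85, 58, 11, 97]
  L0: [92, 71, 6, 85, 58, 11, 97]
  L1: h(92,71)=(92*31+71)%997=929 h(6,85)=(6*31+85)%997=271 h(58,11)=(58*31+11)%997=812 h(97,97)=(97*31+97)%997=113 -> [929, 271, 812, 113]
  L2: h(929,271)=(929*31+271)%997=157 h(812,113)=(812*31+113)%997=360 -> [157, 360]
  L3: h(157,360)=(157*31+360)%997=242 -> [242]
  root = 242 == target 242  ** MATCH **
Candidate D: set leaf[4] = 45 -> leaves = [92, 71, 90, 85, 45, 11, 97]
  L0: [92, 71, 90, 85, 45, 11, 97]
  L1: h(92,71)=(92*31+71)%997=929 h(90,85)=(90*31+85)%997=881 h(45,11)=(45*31+11)%997=409 h(97,97)=(97*31+97)%997=113 -> [929, 881, 409, 113]
  L2: h(929,881)=(929*31+881)%997=767 h(409,113)=(409*31+113)%997=828 -> [767, 828]
  L3: h(767,828)=(767*31+828)%997=677 -> [677]
  root = 677 != target 242
Candidate C produces the target root.

Answer: C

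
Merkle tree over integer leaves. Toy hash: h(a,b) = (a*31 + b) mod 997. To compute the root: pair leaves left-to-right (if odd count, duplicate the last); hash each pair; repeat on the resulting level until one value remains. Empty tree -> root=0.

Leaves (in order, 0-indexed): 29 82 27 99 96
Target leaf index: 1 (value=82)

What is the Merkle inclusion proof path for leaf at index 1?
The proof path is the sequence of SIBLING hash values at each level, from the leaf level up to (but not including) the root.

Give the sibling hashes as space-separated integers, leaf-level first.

Answer: 29 936 598

Derivation:
L0 (leaves): [29, 82, 27, 99, 96], target index=1
L1: h(29,82)=(29*31+82)%997=981 [pair 0] h(27,99)=(27*31+99)%997=936 [pair 1] h(96,96)=(96*31+96)%997=81 [pair 2] -> [981, 936, 81]
  Sibling for proof at L0: 29
L2: h(981,936)=(981*31+936)%997=440 [pair 0] h(81,81)=(81*31+81)%997=598 [pair 1] -> [440, 598]
  Sibling for proof at L1: 936
L3: h(440,598)=(440*31+598)%997=280 [pair 0] -> [280]
  Sibling for proof at L2: 598
Root: 280
Proof path (sibling hashes from leaf to root): [29, 936, 598]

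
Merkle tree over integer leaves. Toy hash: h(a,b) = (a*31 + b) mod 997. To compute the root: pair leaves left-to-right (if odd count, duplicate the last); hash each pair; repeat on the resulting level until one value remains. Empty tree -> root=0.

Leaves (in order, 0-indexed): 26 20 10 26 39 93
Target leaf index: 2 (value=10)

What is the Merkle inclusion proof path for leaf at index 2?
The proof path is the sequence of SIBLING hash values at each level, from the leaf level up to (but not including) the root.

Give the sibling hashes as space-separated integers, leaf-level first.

L0 (leaves): [26, 20, 10, 26, 39, 93], target index=2
L1: h(26,20)=(26*31+20)%997=826 [pair 0] h(10,26)=(10*31+26)%997=336 [pair 1] h(39,93)=(39*31+93)%997=305 [pair 2] -> [826, 336, 305]
  Sibling for proof at L0: 26
L2: h(826,336)=(826*31+336)%997=20 [pair 0] h(305,305)=(305*31+305)%997=787 [pair 1] -> [20, 787]
  Sibling for proof at L1: 826
L3: h(20,787)=(20*31+787)%997=410 [pair 0] -> [410]
  Sibling for proof at L2: 787
Root: 410
Proof path (sibling hashes from leaf to root): [26, 826, 787]

Answer: 26 826 787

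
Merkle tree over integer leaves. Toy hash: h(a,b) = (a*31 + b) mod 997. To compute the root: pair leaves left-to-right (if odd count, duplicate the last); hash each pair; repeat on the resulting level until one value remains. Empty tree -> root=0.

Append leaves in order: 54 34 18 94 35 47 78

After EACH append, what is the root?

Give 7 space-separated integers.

Answer: 54 711 683 759 546 930 300

Derivation:
After append 54 (leaves=[54]):
  L0: [54]
  root=54
After append 34 (leaves=[54, 34]):
  L0: [54, 34]
  L1: h(54,34)=(54*31+34)%997=711 -> [711]
  root=711
After append 18 (leaves=[54, 34, 18]):
  L0: [54, 34, 18]
  L1: h(54,34)=(54*31+34)%997=711 h(18,18)=(18*31+18)%997=576 -> [711, 576]
  L2: h(711,576)=(711*31+576)%997=683 -> [683]
  root=683
After append 94 (leaves=[54, 34, 18, 94]):
  L0: [54, 34, 18, 94]
  L1: h(54,34)=(54*31+34)%997=711 h(18,94)=(18*31+94)%997=652 -> [711, 652]
  L2: h(711,652)=(711*31+652)%997=759 -> [759]
  root=759
After append 35 (leaves=[54, 34, 18, 94, 35]):
  L0: [54, 34, 18, 94, 35]
  L1: h(54,34)=(54*31+34)%997=711 h(18,94)=(18*31+94)%997=652 h(35,35)=(35*31+35)%997=123 -> [711, 652, 123]
  L2: h(711,652)=(711*31+652)%997=759 h(123,123)=(123*31+123)%997=945 -> [759, 945]
  L3: h(759,945)=(759*31+945)%997=546 -> [546]
  root=546
After append 47 (leaves=[54, 34, 18, 94, 35, 47]):
  L0: [54, 34, 18, 94, 35, 47]
  L1: h(54,34)=(54*31+34)%997=711 h(18,94)=(18*31+94)%997=652 h(35,47)=(35*31+47)%997=135 -> [711, 652, 135]
  L2: h(711,652)=(711*31+652)%997=759 h(135,135)=(135*31+135)%997=332 -> [759, 332]
  L3: h(759,332)=(759*31+332)%997=930 -> [930]
  root=930
After append 78 (leaves=[54, 34, 18, 94, 35, 47, 78]):
  L0: [54, 34, 18, 94, 35, 47, 78]
  L1: h(54,34)=(54*31+34)%997=711 h(18,94)=(18*31+94)%997=652 h(35,47)=(35*31+47)%997=135 h(78,78)=(78*31+78)%997=502 -> [711, 652, 135, 502]
  L2: h(711,652)=(711*31+652)%997=759 h(135,502)=(135*31+502)%997=699 -> [759, 699]
  L3: h(759,699)=(759*31+699)%997=300 -> [300]
  root=300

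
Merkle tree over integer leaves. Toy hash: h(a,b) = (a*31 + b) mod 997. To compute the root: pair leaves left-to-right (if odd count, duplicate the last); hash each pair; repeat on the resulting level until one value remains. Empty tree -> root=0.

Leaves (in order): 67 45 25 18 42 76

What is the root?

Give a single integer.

Answer: 263

Derivation:
L0: [67, 45, 25, 18, 42, 76]
L1: h(67,45)=(67*31+45)%997=128 h(25,18)=(25*31+18)%997=793 h(42,76)=(42*31+76)%997=381 -> [128, 793, 381]
L2: h(128,793)=(128*31+793)%997=773 h(381,381)=(381*31+381)%997=228 -> [773, 228]
L3: h(773,228)=(773*31+228)%997=263 -> [263]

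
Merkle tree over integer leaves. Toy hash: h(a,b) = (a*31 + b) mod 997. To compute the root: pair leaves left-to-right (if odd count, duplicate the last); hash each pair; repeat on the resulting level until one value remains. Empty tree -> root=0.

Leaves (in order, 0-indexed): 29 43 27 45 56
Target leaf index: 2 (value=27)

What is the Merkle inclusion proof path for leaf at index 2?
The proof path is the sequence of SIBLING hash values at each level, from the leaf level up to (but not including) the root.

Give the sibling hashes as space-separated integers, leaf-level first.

L0 (leaves): [29, 43, 27, 45, 56], target index=2
L1: h(29,43)=(29*31+43)%997=942 [pair 0] h(27,45)=(27*31+45)%997=882 [pair 1] h(56,56)=(56*31+56)%997=795 [pair 2] -> [942, 882, 795]
  Sibling for proof at L0: 45
L2: h(942,882)=(942*31+882)%997=174 [pair 0] h(795,795)=(795*31+795)%997=515 [pair 1] -> [174, 515]
  Sibling for proof at L1: 942
L3: h(174,515)=(174*31+515)%997=924 [pair 0] -> [924]
  Sibling for proof at L2: 515
Root: 924
Proof path (sibling hashes from leaf to root): [45, 942, 515]

Answer: 45 942 515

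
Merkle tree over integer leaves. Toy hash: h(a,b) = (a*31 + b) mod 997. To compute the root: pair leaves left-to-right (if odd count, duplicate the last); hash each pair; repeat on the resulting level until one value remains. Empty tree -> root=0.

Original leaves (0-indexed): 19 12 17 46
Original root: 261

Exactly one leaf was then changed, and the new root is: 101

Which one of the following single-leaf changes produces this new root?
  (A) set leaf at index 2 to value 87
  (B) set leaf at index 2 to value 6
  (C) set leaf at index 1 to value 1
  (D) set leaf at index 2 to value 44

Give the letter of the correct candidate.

Answer: D

Derivation:
Original leaves: [19, 12, 17, 46]
Target new root: 101
Try each candidate change and compute the resulting root:
Candidate A: set leaf[2] = 87 -> leaves = [19, 12, 87, 46]
  L0: [19, 12, 87, 46]
  L1: h(19,12)=(19*31+12)%997=601 h(87,46)=(87*31+46)%997=749 -> [601, 749]
  L2: h(601,749)=(601*31+749)%997=437 -> [437]
  root = 437 != target 101
Candidate B: set leaf[2] = 6 -> leaves = [19, 12, 6, 46]
  L0: [19, 12, 6, 46]
  L1: h(19,12)=(19*31+12)%997=601 h(6,46)=(6*31+46)%997=232 -> [601, 232]
  L2: h(601,232)=(601*31+232)%997=917 -> [917]
  root = 917 != target 101
Candidate C: set leaf[1] = 1 -> leaves = [19, 1, 17, 46]
  L0: [19, 1, 17, 46]
  L1: h(19,1)=(19*31+1)%997=590 h(17,46)=(17*31+46)%997=573 -> [590, 573]
  L2: h(590,573)=(590*31+573)%997=917 -> [917]
  root = 917 != target 101
Candidate D: set leaf[2] = 44 -> leaves = [19, 12, 44, 46]
  L0: [19, 12, 44, 46]
  L1: h(19,12)=(19*31+12)%997=601 h(44,46)=(44*31+46)%997=413 -> [601, 413]
  L2: h(601,413)=(601*31+413)%997=101 -> [101]
  root = 101 == target 101  ** MATCH **
Candidate D produces the target root.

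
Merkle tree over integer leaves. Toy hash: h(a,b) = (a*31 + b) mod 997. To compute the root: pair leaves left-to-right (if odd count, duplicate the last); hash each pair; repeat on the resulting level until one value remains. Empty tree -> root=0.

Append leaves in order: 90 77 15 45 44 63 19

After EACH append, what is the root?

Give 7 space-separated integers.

After append 90 (leaves=[90]):
  L0: [90]
  root=90
After append 77 (leaves=[90, 77]):
  L0: [90, 77]
  L1: h(90,77)=(90*31+77)%997=873 -> [873]
  root=873
After append 15 (leaves=[90, 77, 15]):
  L0: [90, 77, 15]
  L1: h(90,77)=(90*31+77)%997=873 h(15,15)=(15*31+15)%997=480 -> [873, 480]
  L2: h(873,480)=(873*31+480)%997=624 -> [624]
  root=624
After append 45 (leaves=[90, 77, 15, 45]):
  L0: [90, 77, 15, 45]
  L1: h(90,77)=(90*31+77)%997=873 h(15,45)=(15*31+45)%997=510 -> [873, 510]
  L2: h(873,510)=(873*31+510)%997=654 -> [654]
  root=654
After append 44 (leaves=[90, 77, 15, 45, 44]):
  L0: [90, 77, 15, 45, 44]
  L1: h(90,77)=(90*31+77)%997=873 h(15,45)=(15*31+45)%997=510 h(44,44)=(44*31+44)%997=411 -> [873, 510, 411]
  L2: h(873,510)=(873*31+510)%997=654 h(411,411)=(411*31+411)%997=191 -> [654, 191]
  L3: h(654,191)=(654*31+191)%997=525 -> [525]
  root=525
After append 63 (leaves=[90, 77, 15, 45, 44, 63]):
  L0: [90, 77, 15, 45, 44, 63]
  L1: h(90,77)=(90*31+77)%997=873 h(15,45)=(15*31+45)%997=510 h(44,63)=(44*31+63)%997=430 -> [873, 510, 430]
  L2: h(873,510)=(873*31+510)%997=654 h(430,430)=(430*31+430)%997=799 -> [654, 799]
  L3: h(654,799)=(654*31+799)%997=136 -> [136]
  root=136
After append 19 (leaves=[90, 77, 15, 45, 44, 63, 19]):
  L0: [90, 77, 15, 45, 44, 63, 19]
  L1: h(90,77)=(90*31+77)%997=873 h(15,45)=(15*31+45)%997=510 h(44,63)=(44*31+63)%997=430 h(19,19)=(19*31+19)%997=608 -> [873, 510, 430, 608]
  L2: h(873,510)=(873*31+510)%997=654 h(430,608)=(430*31+608)%997=977 -> [654, 977]
  L3: h(654,977)=(654*31+977)%997=314 -> [314]
  root=314

Answer: 90 873 624 654 525 136 314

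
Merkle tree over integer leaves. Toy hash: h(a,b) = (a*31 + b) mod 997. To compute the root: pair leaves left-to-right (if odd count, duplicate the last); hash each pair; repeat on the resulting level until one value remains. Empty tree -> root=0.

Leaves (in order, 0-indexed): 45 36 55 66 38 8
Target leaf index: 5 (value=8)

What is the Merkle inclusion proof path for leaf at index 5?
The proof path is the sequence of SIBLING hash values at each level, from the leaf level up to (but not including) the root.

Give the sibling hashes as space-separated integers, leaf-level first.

Answer: 38 189 270

Derivation:
L0 (leaves): [45, 36, 55, 66, 38, 8], target index=5
L1: h(45,36)=(45*31+36)%997=434 [pair 0] h(55,66)=(55*31+66)%997=774 [pair 1] h(38,8)=(38*31+8)%997=189 [pair 2] -> [434, 774, 189]
  Sibling for proof at L0: 38
L2: h(434,774)=(434*31+774)%997=270 [pair 0] h(189,189)=(189*31+189)%997=66 [pair 1] -> [270, 66]
  Sibling for proof at L1: 189
L3: h(270,66)=(270*31+66)%997=460 [pair 0] -> [460]
  Sibling for proof at L2: 270
Root: 460
Proof path (sibling hashes from leaf to root): [38, 189, 270]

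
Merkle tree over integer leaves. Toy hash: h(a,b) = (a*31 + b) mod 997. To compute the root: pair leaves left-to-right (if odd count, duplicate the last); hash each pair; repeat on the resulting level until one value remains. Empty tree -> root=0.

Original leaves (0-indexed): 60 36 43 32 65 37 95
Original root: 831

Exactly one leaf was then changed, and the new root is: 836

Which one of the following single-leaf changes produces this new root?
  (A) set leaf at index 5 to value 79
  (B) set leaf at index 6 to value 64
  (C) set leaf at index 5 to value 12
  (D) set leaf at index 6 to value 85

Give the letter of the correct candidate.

Answer: B

Derivation:
Original leaves: [60, 36, 43, 32, 65, 37, 95]
Target new root: 836
Try each candidate change and compute the resulting root:
Candidate A: set leaf[5] = 79 -> leaves = [60, 36, 43, 32, 65, 79, 95]
  L0: [60, 36, 43, 32, 65, 79, 95]
  L1: h(60,36)=(60*31+36)%997=899 h(43,32)=(43*31+32)%997=368 h(65,79)=(65*31+79)%997=100 h(95,95)=(95*31+95)%997=49 -> [899, 368, 100, 49]
  L2: h(899,368)=(899*31+368)%997=321 h(100,49)=(100*31+49)%997=158 -> [321, 158]
  L3: h(321,158)=(321*31+158)%997=139 -> [139]
  root = 139 != target 836
Candidate B: set leaf[6] = 64 -> leaves = [60, 36, 43, 32, 65, 37, 64]
  L0: [60, 36, 43, 32, 65, 37, 64]
  L1: h(60,36)=(60*31+36)%997=899 h(43,32)=(43*31+32)%997=368 h(65,37)=(65*31+37)%997=58 h(64,64)=(64*31+64)%997=54 -> [899, 368, 58, 54]
  L2: h(899,368)=(899*31+368)%997=321 h(58,54)=(58*31+54)%997=855 -> [321, 855]
  L3: h(321,855)=(321*31+855)%997=836 -> [836]
  root = 836 == target 836  ** MATCH **
Candidate C: set leaf[5] = 12 -> leaves = [60, 36, 43, 32, 65, 12, 95]
  L0: [60, 36, 43, 32, 65, 12, 95]
  L1: h(60,36)=(60*31+36)%997=899 h(43,32)=(43*31+32)%997=368 h(65,12)=(65*31+12)%997=33 h(95,95)=(95*31+95)%997=49 -> [899, 368, 33, 49]
  L2: h(899,368)=(899*31+368)%997=321 h(33,49)=(33*31+49)%997=75 -> [321, 75]
  L3: h(321,75)=(321*31+75)%997=56 -> [56]
  root = 56 != target 836
Candidate D: set leaf[6] = 85 -> leaves = [60, 36, 43, 32, 65, 37, 85]
  L0: [60, 36, 43, 32, 65, 37, 85]
  L1: h(60,36)=(60*31+36)%997=899 h(43,32)=(43*31+32)%997=368 h(65,37)=(65*31+37)%997=58 h(85,85)=(85*31+85)%997=726 -> [899, 368, 58, 726]
  L2: h(899,368)=(899*31+368)%997=321 h(58,726)=(58*31+726)%997=530 -> [321, 530]
  L3: h(321,530)=(321*31+530)%997=511 -> [511]
  root = 511 != target 836
Candidate B produces the target root.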